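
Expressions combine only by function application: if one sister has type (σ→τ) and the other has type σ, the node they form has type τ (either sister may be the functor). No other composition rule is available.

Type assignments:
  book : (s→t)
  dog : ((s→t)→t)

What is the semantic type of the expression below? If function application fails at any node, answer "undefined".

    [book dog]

t

[book dog] — dog of type ((s→t)→t) combines with book of type (s→t): type t.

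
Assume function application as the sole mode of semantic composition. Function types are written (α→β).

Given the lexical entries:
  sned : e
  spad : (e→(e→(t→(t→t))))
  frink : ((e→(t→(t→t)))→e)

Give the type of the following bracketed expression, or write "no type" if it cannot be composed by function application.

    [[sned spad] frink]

e

[sned spad] — spad of type (e→(e→(t→(t→t)))) combines with sned of type e: type (e→(t→(t→t))).
[[sned spad] frink] — frink of type ((e→(t→(t→t)))→e) combines with [sned spad] of type (e→(t→(t→t))): type e.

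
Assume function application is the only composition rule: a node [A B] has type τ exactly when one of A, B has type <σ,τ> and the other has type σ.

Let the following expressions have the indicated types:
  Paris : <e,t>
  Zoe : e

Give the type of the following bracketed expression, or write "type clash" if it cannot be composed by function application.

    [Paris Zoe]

[Paris Zoe] — Paris of type <e,t> combines with Zoe of type e: type t.

t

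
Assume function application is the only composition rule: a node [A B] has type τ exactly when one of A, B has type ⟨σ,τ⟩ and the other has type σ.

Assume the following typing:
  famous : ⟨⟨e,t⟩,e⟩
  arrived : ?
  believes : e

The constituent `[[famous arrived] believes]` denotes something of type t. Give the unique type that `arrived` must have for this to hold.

⟨⟨⟨e,t⟩,e⟩,⟨e,t⟩⟩

At [[famous arrived] believes] (required: t): believes is e, which is not a function with range t; hence [famous arrived] is the functor — type ⟨e,t⟩.
At [famous arrived] (required: ⟨e,t⟩): famous is ⟨⟨e,t⟩,e⟩, which is not a function with range ⟨e,t⟩; hence arrived is the functor — type ⟨⟨⟨e,t⟩,e⟩,⟨e,t⟩⟩.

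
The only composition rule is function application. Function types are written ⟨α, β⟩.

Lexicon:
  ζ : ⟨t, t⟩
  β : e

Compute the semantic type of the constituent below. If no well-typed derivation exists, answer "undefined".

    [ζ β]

At [ζ β]: neither ⟨t, t⟩ nor e can take the other as argument; the node is ill-typed.

undefined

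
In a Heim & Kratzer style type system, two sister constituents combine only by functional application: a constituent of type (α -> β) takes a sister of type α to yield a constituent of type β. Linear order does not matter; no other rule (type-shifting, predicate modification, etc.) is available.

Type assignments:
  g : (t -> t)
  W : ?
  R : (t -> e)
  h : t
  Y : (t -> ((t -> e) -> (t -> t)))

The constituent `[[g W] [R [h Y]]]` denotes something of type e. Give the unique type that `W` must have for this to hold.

[[g W] [R [h Y]]] is required to be e. [R [h Y]] : (t -> t) cannot yield e as functor, so [g W] : ((t -> t) -> e).
[g W] is required to be ((t -> t) -> e). g : (t -> t) cannot yield ((t -> t) -> e) as functor, so W : ((t -> t) -> ((t -> t) -> e)).

((t -> t) -> ((t -> t) -> e))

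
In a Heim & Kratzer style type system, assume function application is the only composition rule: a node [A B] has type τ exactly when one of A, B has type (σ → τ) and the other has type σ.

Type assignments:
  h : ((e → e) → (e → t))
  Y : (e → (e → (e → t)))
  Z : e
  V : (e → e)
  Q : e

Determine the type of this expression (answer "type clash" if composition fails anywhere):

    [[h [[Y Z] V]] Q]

[Y Z]: (e → (e → (e → t))) applied to e yields (e → (e → t)).
At [[Y Z] V]: neither (e → (e → t)) nor (e → e) can take the other as argument; the node is ill-typed.

type clash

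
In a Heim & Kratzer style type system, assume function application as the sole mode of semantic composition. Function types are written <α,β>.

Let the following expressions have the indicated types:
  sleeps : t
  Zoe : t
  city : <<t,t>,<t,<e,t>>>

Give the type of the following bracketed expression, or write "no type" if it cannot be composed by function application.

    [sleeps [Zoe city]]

[Zoe city]: t with <<t,t>,<t,<e,t>>> — neither is a function whose domain matches the other; composition fails here.

no type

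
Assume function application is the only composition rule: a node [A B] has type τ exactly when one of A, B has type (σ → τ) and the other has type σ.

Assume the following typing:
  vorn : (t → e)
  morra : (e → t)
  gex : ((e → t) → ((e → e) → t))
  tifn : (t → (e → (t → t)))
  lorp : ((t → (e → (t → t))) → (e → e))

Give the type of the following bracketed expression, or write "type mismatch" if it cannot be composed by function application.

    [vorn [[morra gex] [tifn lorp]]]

e

[morra gex]: functor gex : ((e → t) → ((e → e) → t)), argument morra : (e → t); result ((e → e) → t).
[tifn lorp]: functor lorp : ((t → (e → (t → t))) → (e → e)), argument tifn : (t → (e → (t → t))); result (e → e).
[[morra gex] [tifn lorp]]: functor [morra gex] : ((e → e) → t), argument [tifn lorp] : (e → e); result t.
[vorn [[morra gex] [tifn lorp]]]: functor vorn : (t → e), argument [[morra gex] [tifn lorp]] : t; result e.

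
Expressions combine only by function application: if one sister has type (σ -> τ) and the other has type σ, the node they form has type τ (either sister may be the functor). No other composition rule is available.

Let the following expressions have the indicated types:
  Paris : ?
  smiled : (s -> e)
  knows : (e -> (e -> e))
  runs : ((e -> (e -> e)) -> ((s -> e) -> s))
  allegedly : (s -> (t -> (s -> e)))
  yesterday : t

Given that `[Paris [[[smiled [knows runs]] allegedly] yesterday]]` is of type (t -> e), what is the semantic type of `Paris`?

[Paris [[[smiled [knows runs]] allegedly] yesterday]] is required to be (t -> e). [[[smiled [knows runs]] allegedly] yesterday] : (s -> e) cannot yield (t -> e) as functor, so Paris : ((s -> e) -> (t -> e)).

((s -> e) -> (t -> e))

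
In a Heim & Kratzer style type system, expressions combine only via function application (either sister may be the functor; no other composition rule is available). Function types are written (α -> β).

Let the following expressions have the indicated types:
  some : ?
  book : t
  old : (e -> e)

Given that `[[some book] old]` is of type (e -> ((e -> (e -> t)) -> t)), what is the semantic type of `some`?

For [[some book] old] to have type (e -> ((e -> (e -> t)) -> t)) with old of type (e -> e), [some book] must be the function: [some book] : ((e -> e) -> (e -> ((e -> (e -> t)) -> t))).
For [some book] to have type ((e -> e) -> (e -> ((e -> (e -> t)) -> t))) with book of type t, some must be the function: some : (t -> ((e -> e) -> (e -> ((e -> (e -> t)) -> t)))).

(t -> ((e -> e) -> (e -> ((e -> (e -> t)) -> t))))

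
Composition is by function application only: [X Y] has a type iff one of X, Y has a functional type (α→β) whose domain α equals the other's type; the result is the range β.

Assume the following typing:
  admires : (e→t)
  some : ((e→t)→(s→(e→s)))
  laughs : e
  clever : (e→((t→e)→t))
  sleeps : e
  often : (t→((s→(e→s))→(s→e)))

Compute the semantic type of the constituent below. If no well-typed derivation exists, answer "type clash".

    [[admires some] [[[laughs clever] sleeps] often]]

[admires some] — some of type ((e→t)→(s→(e→s))) combines with admires of type (e→t): type (s→(e→s)).
[laughs clever] — clever of type (e→((t→e)→t)) combines with laughs of type e: type ((t→e)→t).
[[laughs clever] sleeps]: ((t→e)→t) with e — neither is a function whose domain matches the other; composition fails here.

type clash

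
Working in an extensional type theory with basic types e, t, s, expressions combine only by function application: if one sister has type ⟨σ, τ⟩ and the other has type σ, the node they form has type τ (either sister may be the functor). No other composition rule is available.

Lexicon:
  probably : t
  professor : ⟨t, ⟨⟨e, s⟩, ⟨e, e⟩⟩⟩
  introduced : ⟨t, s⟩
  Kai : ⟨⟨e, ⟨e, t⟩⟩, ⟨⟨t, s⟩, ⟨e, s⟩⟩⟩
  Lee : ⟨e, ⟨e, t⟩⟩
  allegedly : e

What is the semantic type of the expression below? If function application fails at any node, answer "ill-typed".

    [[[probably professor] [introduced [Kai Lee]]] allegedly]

[probably professor] — professor of type ⟨t, ⟨⟨e, s⟩, ⟨e, e⟩⟩⟩ combines with probably of type t: type ⟨⟨e, s⟩, ⟨e, e⟩⟩.
[Kai Lee] — Kai of type ⟨⟨e, ⟨e, t⟩⟩, ⟨⟨t, s⟩, ⟨e, s⟩⟩⟩ combines with Lee of type ⟨e, ⟨e, t⟩⟩: type ⟨⟨t, s⟩, ⟨e, s⟩⟩.
[introduced [Kai Lee]] — [Kai Lee] of type ⟨⟨t, s⟩, ⟨e, s⟩⟩ combines with introduced of type ⟨t, s⟩: type ⟨e, s⟩.
[[probably professor] [introduced [Kai Lee]]] — [probably professor] of type ⟨⟨e, s⟩, ⟨e, e⟩⟩ combines with [introduced [Kai Lee]] of type ⟨e, s⟩: type ⟨e, e⟩.
[[[probably professor] [introduced [Kai Lee]]] allegedly] — [[probably professor] [introduced [Kai Lee]]] of type ⟨e, e⟩ combines with allegedly of type e: type e.

e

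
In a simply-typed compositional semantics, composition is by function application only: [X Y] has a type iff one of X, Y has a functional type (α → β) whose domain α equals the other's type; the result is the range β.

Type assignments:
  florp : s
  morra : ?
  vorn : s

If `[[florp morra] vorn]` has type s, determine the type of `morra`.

(s → (s → s))

At [[florp morra] vorn] (required: s): vorn is s, which is not a function with range s; hence [florp morra] is the functor — type (s → s).
At [florp morra] (required: (s → s)): florp is s, which is not a function with range (s → s); hence morra is the functor — type (s → (s → s)).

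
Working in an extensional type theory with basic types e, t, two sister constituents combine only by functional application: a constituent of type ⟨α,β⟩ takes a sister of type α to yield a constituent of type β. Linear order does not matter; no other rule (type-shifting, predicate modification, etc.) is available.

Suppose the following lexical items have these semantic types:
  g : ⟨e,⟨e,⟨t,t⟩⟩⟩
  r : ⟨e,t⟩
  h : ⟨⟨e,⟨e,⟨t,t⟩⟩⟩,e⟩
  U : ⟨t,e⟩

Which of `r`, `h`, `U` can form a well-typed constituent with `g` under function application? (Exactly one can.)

r : ⟨e,t⟩ — no; g wants e, and r wants e.
h — combines: h : ⟨⟨e,⟨e,⟨t,t⟩⟩⟩,e⟩ takes g : ⟨e,⟨e,⟨t,t⟩⟩⟩ as argument, giving e.
U : ⟨t,e⟩ — no; g wants e, and U wants t.

h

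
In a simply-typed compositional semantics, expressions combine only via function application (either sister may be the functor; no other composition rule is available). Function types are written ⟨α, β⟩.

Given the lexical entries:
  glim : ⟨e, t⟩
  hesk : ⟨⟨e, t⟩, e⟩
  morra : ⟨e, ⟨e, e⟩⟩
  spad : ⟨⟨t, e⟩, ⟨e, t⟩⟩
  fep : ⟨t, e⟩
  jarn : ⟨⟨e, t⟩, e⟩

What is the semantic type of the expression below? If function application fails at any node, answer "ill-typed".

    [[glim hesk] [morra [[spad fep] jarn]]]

At [glim hesk], hesk : ⟨⟨e, t⟩, e⟩ takes glim : ⟨e, t⟩, giving e.
At [spad fep], spad : ⟨⟨t, e⟩, ⟨e, t⟩⟩ takes fep : ⟨t, e⟩, giving ⟨e, t⟩.
At [[spad fep] jarn], jarn : ⟨⟨e, t⟩, e⟩ takes [spad fep] : ⟨e, t⟩, giving e.
At [morra [[spad fep] jarn]], morra : ⟨e, ⟨e, e⟩⟩ takes [[spad fep] jarn] : e, giving ⟨e, e⟩.
At [[glim hesk] [morra [[spad fep] jarn]]], [morra [[spad fep] jarn]] : ⟨e, e⟩ takes [glim hesk] : e, giving e.

e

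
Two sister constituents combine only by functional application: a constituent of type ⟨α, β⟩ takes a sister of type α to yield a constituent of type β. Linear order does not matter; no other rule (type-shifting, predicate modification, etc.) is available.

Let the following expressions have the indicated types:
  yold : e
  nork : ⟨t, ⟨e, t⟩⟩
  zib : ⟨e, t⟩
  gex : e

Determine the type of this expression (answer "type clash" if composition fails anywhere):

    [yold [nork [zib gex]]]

[zib gex]: functor zib : ⟨e, t⟩, argument gex : e; result t.
[nork [zib gex]]: functor nork : ⟨t, ⟨e, t⟩⟩, argument [zib gex] : t; result ⟨e, t⟩.
[yold [nork [zib gex]]]: functor [nork [zib gex]] : ⟨e, t⟩, argument yold : e; result t.

t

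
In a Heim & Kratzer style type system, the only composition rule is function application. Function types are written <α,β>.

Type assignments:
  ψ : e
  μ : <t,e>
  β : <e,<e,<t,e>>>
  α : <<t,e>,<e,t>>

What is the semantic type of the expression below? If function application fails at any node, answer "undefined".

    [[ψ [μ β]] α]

undefined

At [μ β]: neither <t,e> nor <e,<e,<t,e>>> can take the other as argument; the node is ill-typed.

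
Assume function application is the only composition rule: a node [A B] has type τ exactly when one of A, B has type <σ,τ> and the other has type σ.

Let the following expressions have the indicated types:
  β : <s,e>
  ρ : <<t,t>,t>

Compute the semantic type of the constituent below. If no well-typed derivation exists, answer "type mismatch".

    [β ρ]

[β ρ]: <s,e> with <<t,t>,t> — neither is a function whose domain matches the other; composition fails here.

type mismatch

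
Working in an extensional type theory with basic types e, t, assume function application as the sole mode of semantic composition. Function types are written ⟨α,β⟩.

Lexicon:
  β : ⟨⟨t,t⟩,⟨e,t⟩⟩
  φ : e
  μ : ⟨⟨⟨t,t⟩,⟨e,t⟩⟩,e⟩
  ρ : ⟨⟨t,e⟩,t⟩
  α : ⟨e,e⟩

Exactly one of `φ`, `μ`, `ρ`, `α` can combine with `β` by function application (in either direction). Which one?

φ : e — neither side's domain matches the other.
μ — combines: μ : ⟨⟨⟨t,t⟩,⟨e,t⟩⟩,e⟩ takes β : ⟨⟨t,t⟩,⟨e,t⟩⟩ as argument, giving e.
ρ : ⟨⟨t,e⟩,t⟩ — neither side's domain matches the other.
α : ⟨e,e⟩ — neither side's domain matches the other.

μ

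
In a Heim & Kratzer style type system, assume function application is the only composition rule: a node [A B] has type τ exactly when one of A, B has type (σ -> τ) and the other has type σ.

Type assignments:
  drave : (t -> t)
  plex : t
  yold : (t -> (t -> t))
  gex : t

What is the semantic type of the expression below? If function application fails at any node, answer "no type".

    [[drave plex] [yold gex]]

[drave plex]: (t -> t) applied to t yields t.
[yold gex]: (t -> (t -> t)) applied to t yields (t -> t).
[[drave plex] [yold gex]]: (t -> t) applied to t yields t.

t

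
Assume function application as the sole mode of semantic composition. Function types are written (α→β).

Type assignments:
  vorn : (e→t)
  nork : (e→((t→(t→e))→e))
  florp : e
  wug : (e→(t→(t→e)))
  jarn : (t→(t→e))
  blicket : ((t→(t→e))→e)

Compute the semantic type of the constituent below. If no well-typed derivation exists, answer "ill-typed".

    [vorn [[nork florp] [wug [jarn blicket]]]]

At [nork florp], nork : (e→((t→(t→e))→e)) takes florp : e, giving ((t→(t→e))→e).
At [jarn blicket], blicket : ((t→(t→e))→e) takes jarn : (t→(t→e)), giving e.
At [wug [jarn blicket]], wug : (e→(t→(t→e))) takes [jarn blicket] : e, giving (t→(t→e)).
At [[nork florp] [wug [jarn blicket]]], [nork florp] : ((t→(t→e))→e) takes [wug [jarn blicket]] : (t→(t→e)), giving e.
At [vorn [[nork florp] [wug [jarn blicket]]]], vorn : (e→t) takes [[nork florp] [wug [jarn blicket]]] : e, giving t.

t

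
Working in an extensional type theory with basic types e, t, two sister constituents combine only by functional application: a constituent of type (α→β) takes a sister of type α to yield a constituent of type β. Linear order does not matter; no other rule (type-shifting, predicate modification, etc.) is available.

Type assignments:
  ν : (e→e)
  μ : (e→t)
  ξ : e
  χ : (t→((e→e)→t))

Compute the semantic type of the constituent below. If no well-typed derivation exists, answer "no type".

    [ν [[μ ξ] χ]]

At [μ ξ], μ : (e→t) takes ξ : e, giving t.
At [[μ ξ] χ], χ : (t→((e→e)→t)) takes [μ ξ] : t, giving ((e→e)→t).
At [ν [[μ ξ] χ]], [[μ ξ] χ] : ((e→e)→t) takes ν : (e→e), giving t.

t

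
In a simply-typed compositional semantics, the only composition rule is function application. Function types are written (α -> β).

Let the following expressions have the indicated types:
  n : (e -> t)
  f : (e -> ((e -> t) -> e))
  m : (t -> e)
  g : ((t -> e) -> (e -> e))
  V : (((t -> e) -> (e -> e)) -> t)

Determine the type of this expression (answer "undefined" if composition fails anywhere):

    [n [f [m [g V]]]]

[g V] — V of type (((t -> e) -> (e -> e)) -> t) combines with g of type ((t -> e) -> (e -> e)): type t.
[m [g V]] — m of type (t -> e) combines with [g V] of type t: type e.
[f [m [g V]]] — f of type (e -> ((e -> t) -> e)) combines with [m [g V]] of type e: type ((e -> t) -> e).
[n [f [m [g V]]]] — [f [m [g V]]] of type ((e -> t) -> e) combines with n of type (e -> t): type e.

e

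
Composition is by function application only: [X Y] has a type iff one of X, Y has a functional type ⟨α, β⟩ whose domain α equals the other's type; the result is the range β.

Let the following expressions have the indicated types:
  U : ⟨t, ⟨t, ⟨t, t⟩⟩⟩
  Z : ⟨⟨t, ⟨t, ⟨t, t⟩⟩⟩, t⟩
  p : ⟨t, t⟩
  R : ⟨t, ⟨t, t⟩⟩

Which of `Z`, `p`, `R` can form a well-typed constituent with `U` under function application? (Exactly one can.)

Z — combines: Z : ⟨⟨t, ⟨t, ⟨t, t⟩⟩⟩, t⟩ takes U : ⟨t, ⟨t, ⟨t, t⟩⟩⟩ as argument, giving t.
p : ⟨t, t⟩ — no; U wants t, and p wants t.
R : ⟨t, ⟨t, t⟩⟩ — no; U wants t, and R wants t.

Z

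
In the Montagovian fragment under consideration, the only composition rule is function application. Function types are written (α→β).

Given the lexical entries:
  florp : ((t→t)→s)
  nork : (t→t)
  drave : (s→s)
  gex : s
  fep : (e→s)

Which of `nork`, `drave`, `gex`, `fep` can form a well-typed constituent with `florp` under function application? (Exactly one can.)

nork

nork — combines: florp : ((t→t)→s) takes nork : (t→t) as argument, giving s.
drave : (s→s) — neither side's domain matches the other.
gex : s — neither side's domain matches the other.
fep : (e→s) — neither side's domain matches the other.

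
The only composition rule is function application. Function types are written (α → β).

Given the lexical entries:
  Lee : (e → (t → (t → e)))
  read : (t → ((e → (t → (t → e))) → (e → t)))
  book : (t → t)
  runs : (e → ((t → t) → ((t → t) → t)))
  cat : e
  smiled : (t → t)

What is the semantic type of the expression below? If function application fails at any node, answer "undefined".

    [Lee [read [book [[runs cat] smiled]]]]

[runs cat]: functor runs : (e → ((t → t) → ((t → t) → t))), argument cat : e; result ((t → t) → ((t → t) → t)).
[[runs cat] smiled]: functor [runs cat] : ((t → t) → ((t → t) → t)), argument smiled : (t → t); result ((t → t) → t).
[book [[runs cat] smiled]]: functor [[runs cat] smiled] : ((t → t) → t), argument book : (t → t); result t.
[read [book [[runs cat] smiled]]]: functor read : (t → ((e → (t → (t → e))) → (e → t))), argument [book [[runs cat] smiled]] : t; result ((e → (t → (t → e))) → (e → t)).
[Lee [read [book [[runs cat] smiled]]]]: functor [read [book [[runs cat] smiled]]] : ((e → (t → (t → e))) → (e → t)), argument Lee : (e → (t → (t → e))); result (e → t).

(e → t)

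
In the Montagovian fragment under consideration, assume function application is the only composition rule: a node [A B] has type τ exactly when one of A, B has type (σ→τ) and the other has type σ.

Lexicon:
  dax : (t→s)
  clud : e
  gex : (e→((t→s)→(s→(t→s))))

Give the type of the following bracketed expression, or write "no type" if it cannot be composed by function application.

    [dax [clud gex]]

(s→(t→s))

At [clud gex], gex : (e→((t→s)→(s→(t→s)))) takes clud : e, giving ((t→s)→(s→(t→s))).
At [dax [clud gex]], [clud gex] : ((t→s)→(s→(t→s))) takes dax : (t→s), giving (s→(t→s)).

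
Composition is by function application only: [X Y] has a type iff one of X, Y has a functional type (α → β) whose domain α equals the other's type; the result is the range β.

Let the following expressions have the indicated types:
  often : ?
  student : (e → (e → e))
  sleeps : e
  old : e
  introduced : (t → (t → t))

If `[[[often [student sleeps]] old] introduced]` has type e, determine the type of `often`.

For [[[often [student sleeps]] old] introduced] to have type e with introduced of type (t → (t → t)), [[often [student sleeps]] old] must be the function: [[often [student sleeps]] old] : ((t → (t → t)) → e).
For [[often [student sleeps]] old] to have type ((t → (t → t)) → e) with old of type e, [often [student sleeps]] must be the function: [often [student sleeps]] : (e → ((t → (t → t)) → e)).
For [often [student sleeps]] to have type (e → ((t → (t → t)) → e)) with [student sleeps] of type (e → e), often must be the function: often : ((e → e) → (e → ((t → (t → t)) → e))).

((e → e) → (e → ((t → (t → t)) → e)))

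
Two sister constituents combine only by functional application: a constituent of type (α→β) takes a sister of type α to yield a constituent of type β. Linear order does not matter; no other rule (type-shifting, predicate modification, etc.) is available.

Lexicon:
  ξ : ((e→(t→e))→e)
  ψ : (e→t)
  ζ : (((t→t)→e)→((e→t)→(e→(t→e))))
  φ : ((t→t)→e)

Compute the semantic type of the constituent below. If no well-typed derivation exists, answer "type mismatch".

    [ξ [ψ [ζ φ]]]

[ζ φ]: (((t→t)→e)→((e→t)→(e→(t→e)))) applied to ((t→t)→e) yields ((e→t)→(e→(t→e))).
[ψ [ζ φ]]: ((e→t)→(e→(t→e))) applied to (e→t) yields (e→(t→e)).
[ξ [ψ [ζ φ]]]: ((e→(t→e))→e) applied to (e→(t→e)) yields e.

e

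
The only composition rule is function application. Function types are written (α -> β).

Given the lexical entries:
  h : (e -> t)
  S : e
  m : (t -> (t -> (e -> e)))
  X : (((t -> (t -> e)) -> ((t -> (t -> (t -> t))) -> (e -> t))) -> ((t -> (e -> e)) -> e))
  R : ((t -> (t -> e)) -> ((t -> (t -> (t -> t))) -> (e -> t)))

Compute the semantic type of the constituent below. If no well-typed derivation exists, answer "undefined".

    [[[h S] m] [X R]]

e

[h S]: functor h : (e -> t), argument S : e; result t.
[[h S] m]: functor m : (t -> (t -> (e -> e))), argument [h S] : t; result (t -> (e -> e)).
[X R]: functor X : (((t -> (t -> e)) -> ((t -> (t -> (t -> t))) -> (e -> t))) -> ((t -> (e -> e)) -> e)), argument R : ((t -> (t -> e)) -> ((t -> (t -> (t -> t))) -> (e -> t))); result ((t -> (e -> e)) -> e).
[[[h S] m] [X R]]: functor [X R] : ((t -> (e -> e)) -> e), argument [[h S] m] : (t -> (e -> e)); result e.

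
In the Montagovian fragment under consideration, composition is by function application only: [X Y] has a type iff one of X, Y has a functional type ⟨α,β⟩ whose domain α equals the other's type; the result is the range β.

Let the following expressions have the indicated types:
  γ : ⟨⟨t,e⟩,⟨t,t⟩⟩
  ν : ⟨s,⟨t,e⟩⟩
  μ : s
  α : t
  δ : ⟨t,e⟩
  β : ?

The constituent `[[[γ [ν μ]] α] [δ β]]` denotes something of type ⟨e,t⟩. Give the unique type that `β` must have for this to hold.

⟨⟨t,e⟩,⟨t,⟨e,t⟩⟩⟩

[[[γ [ν μ]] α] [δ β]] must have type ⟨e,t⟩. The sister [[γ [ν μ]] α] has type t; that is not a function onto ⟨e,t⟩, so [δ β] must be the functor, of type ⟨t,⟨e,t⟩⟩.
[δ β] must have type ⟨t,⟨e,t⟩⟩. The sister δ has type ⟨t,e⟩; that is not a function onto ⟨t,⟨e,t⟩⟩, so β must be the functor, of type ⟨⟨t,e⟩,⟨t,⟨e,t⟩⟩⟩.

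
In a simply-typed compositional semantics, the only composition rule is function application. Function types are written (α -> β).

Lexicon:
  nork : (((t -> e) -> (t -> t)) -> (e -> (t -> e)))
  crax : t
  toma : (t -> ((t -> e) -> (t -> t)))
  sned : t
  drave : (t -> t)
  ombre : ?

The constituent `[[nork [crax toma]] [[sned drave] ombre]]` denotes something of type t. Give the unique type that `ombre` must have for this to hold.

(t -> ((e -> (t -> e)) -> t))

[[nork [crax toma]] [[sned drave] ombre]] must have type t. The sister [nork [crax toma]] has type (e -> (t -> e)); that is not a function onto t, so [[sned drave] ombre] must be the functor, of type ((e -> (t -> e)) -> t).
[[sned drave] ombre] must have type ((e -> (t -> e)) -> t). The sister [sned drave] has type t; that is not a function onto ((e -> (t -> e)) -> t), so ombre must be the functor, of type (t -> ((e -> (t -> e)) -> t)).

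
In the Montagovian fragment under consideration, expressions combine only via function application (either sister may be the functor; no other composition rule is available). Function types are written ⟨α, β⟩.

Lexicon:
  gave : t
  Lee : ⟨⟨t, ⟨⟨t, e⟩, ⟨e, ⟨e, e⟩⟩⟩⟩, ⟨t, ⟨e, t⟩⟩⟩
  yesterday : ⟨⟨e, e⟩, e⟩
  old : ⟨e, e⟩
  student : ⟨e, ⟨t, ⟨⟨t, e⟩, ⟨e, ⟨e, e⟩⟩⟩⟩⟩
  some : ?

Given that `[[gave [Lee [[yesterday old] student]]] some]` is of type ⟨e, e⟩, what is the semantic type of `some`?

⟨⟨e, t⟩, ⟨e, e⟩⟩

For [[gave [Lee [[yesterday old] student]]] some] to have type ⟨e, e⟩ with [gave [Lee [[yesterday old] student]]] of type ⟨e, t⟩, some must be the function: some : ⟨⟨e, t⟩, ⟨e, e⟩⟩.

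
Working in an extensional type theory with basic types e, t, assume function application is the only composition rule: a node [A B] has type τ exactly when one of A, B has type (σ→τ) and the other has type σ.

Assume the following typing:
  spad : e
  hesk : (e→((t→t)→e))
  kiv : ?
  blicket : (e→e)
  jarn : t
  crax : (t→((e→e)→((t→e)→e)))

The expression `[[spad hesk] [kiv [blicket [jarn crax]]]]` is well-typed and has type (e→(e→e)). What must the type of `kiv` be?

(((t→e)→e)→(((t→t)→e)→(e→(e→e))))

[[spad hesk] [kiv [blicket [jarn crax]]]] is required to be (e→(e→e)). [spad hesk] : ((t→t)→e) cannot yield (e→(e→e)) as functor, so [kiv [blicket [jarn crax]]] : (((t→t)→e)→(e→(e→e))).
[kiv [blicket [jarn crax]]] is required to be (((t→t)→e)→(e→(e→e))). [blicket [jarn crax]] : ((t→e)→e) cannot yield (((t→t)→e)→(e→(e→e))) as functor, so kiv : (((t→e)→e)→(((t→t)→e)→(e→(e→e)))).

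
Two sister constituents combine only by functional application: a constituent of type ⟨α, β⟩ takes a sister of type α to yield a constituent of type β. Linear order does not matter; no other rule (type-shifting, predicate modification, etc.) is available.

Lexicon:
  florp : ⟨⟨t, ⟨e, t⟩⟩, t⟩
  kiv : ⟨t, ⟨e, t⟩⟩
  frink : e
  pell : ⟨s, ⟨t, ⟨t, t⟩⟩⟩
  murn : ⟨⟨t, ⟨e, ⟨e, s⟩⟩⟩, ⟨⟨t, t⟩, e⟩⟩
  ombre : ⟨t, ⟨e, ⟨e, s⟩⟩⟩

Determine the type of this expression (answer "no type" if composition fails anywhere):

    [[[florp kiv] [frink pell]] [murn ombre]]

[florp kiv]: ⟨⟨t, ⟨e, t⟩⟩, t⟩ applied to ⟨t, ⟨e, t⟩⟩ yields t.
[frink pell]: e with ⟨s, ⟨t, ⟨t, t⟩⟩⟩ — neither is a function whose domain matches the other; composition fails here.

no type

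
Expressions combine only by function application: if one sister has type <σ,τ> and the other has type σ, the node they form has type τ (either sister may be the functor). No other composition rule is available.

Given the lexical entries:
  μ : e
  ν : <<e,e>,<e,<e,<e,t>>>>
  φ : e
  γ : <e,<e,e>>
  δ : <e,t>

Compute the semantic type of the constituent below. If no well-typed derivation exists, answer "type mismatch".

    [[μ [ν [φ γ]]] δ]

[φ γ]: <e,<e,e>> applied to e yields <e,e>.
[ν [φ γ]]: <<e,e>,<e,<e,<e,t>>>> applied to <e,e> yields <e,<e,<e,t>>>.
[μ [ν [φ γ]]]: <e,<e,<e,t>>> applied to e yields <e,<e,t>>.
[[μ [ν [φ γ]]] δ]: <e,<e,t>> and <e,t> cannot combine by function application — type clash.

type mismatch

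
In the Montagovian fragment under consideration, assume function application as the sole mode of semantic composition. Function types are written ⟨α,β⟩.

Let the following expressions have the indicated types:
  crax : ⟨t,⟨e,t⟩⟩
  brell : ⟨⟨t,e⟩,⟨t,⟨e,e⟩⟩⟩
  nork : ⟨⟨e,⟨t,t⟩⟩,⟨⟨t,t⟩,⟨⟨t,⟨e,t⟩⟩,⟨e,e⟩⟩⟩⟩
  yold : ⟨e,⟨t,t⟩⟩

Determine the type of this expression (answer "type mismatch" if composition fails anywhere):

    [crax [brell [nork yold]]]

At [nork yold], nork : ⟨⟨e,⟨t,t⟩⟩,⟨⟨t,t⟩,⟨⟨t,⟨e,t⟩⟩,⟨e,e⟩⟩⟩⟩ takes yold : ⟨e,⟨t,t⟩⟩, giving ⟨⟨t,t⟩,⟨⟨t,⟨e,t⟩⟩,⟨e,e⟩⟩⟩.
At [brell [nork yold]]: neither ⟨⟨t,e⟩,⟨t,⟨e,e⟩⟩⟩ nor ⟨⟨t,t⟩,⟨⟨t,⟨e,t⟩⟩,⟨e,e⟩⟩⟩ can take the other as argument; the node is ill-typed.

type mismatch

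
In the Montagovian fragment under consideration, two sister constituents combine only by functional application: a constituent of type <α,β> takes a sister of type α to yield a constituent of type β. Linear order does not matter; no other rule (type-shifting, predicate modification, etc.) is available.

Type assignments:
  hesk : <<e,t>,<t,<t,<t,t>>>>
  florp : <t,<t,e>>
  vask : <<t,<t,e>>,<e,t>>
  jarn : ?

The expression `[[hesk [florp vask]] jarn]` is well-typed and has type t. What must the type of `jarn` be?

<<t,<t,<t,t>>>,t>

For [[hesk [florp vask]] jarn] to have type t with [hesk [florp vask]] of type <t,<t,<t,t>>>, jarn must be the function: jarn : <<t,<t,<t,t>>>,t>.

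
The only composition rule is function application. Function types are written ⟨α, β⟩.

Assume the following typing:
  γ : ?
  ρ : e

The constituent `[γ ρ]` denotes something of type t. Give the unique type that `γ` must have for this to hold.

[γ ρ] is required to be t. ρ : e cannot yield t as functor, so γ : ⟨e, t⟩.

⟨e, t⟩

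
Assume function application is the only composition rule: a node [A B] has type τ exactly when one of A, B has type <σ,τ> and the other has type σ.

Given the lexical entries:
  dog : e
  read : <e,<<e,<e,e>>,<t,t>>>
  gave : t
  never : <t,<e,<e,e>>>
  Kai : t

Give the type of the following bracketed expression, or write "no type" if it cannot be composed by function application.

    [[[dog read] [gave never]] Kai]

[dog read]: functor read : <e,<<e,<e,e>>,<t,t>>>, argument dog : e; result <<e,<e,e>>,<t,t>>.
[gave never]: functor never : <t,<e,<e,e>>>, argument gave : t; result <e,<e,e>>.
[[dog read] [gave never]]: functor [dog read] : <<e,<e,e>>,<t,t>>, argument [gave never] : <e,<e,e>>; result <t,t>.
[[[dog read] [gave never]] Kai]: functor [[dog read] [gave never]] : <t,t>, argument Kai : t; result t.

t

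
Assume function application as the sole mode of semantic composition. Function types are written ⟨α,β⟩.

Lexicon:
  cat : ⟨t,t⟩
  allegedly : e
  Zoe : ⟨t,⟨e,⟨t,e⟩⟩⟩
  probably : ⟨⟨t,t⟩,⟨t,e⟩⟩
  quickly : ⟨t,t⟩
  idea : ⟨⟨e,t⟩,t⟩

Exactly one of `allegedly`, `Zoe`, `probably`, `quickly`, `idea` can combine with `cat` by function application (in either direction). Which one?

allegedly : e — neither side's domain matches the other.
Zoe : ⟨t,⟨e,⟨t,e⟩⟩⟩ — neither side's domain matches the other.
probably — combines: probably : ⟨⟨t,t⟩,⟨t,e⟩⟩ takes cat : ⟨t,t⟩ as argument, giving ⟨t,e⟩.
quickly : ⟨t,t⟩ — neither side's domain matches the other.
idea : ⟨⟨e,t⟩,t⟩ — neither side's domain matches the other.

probably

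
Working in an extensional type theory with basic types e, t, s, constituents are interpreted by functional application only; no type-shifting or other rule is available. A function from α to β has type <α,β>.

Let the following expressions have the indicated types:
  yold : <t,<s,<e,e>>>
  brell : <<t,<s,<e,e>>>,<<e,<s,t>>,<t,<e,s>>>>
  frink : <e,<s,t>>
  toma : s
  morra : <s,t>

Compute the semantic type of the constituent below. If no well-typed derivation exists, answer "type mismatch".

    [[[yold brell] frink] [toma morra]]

<e,s>

[yold brell]: brell is <<t,<s,<e,e>>>,<<e,<s,t>>,<t,<e,s>>>>, yold is <t,<s,<e,e>>>; result <<e,<s,t>>,<t,<e,s>>>.
[[yold brell] frink]: [yold brell] is <<e,<s,t>>,<t,<e,s>>>, frink is <e,<s,t>>; result <t,<e,s>>.
[toma morra]: morra is <s,t>, toma is s; result t.
[[[yold brell] frink] [toma morra]]: [[yold brell] frink] is <t,<e,s>>, [toma morra] is t; result <e,s>.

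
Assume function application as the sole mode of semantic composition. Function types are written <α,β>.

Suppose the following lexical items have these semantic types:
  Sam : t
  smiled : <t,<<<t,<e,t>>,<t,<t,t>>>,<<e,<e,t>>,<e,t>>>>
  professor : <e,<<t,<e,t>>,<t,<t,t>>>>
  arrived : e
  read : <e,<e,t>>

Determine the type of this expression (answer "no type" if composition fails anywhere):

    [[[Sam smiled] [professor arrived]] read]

[Sam smiled]: functor smiled : <t,<<<t,<e,t>>,<t,<t,t>>>,<<e,<e,t>>,<e,t>>>>, argument Sam : t; result <<<t,<e,t>>,<t,<t,t>>>,<<e,<e,t>>,<e,t>>>.
[professor arrived]: functor professor : <e,<<t,<e,t>>,<t,<t,t>>>>, argument arrived : e; result <<t,<e,t>>,<t,<t,t>>>.
[[Sam smiled] [professor arrived]]: functor [Sam smiled] : <<<t,<e,t>>,<t,<t,t>>>,<<e,<e,t>>,<e,t>>>, argument [professor arrived] : <<t,<e,t>>,<t,<t,t>>>; result <<e,<e,t>>,<e,t>>.
[[[Sam smiled] [professor arrived]] read]: functor [[Sam smiled] [professor arrived]] : <<e,<e,t>>,<e,t>>, argument read : <e,<e,t>>; result <e,t>.

<e,t>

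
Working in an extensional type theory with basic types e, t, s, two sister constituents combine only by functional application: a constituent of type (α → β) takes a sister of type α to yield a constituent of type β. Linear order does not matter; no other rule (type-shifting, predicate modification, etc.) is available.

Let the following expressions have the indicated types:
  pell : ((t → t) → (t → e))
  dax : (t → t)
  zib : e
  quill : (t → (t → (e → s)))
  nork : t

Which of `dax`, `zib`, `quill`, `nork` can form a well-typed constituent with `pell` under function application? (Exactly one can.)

dax — combines: pell : ((t → t) → (t → e)) takes dax : (t → t) as argument, giving (t → e).
zib : e — neither side's domain matches the other.
quill : (t → (t → (e → s))) — neither side's domain matches the other.
nork : t — neither side's domain matches the other.

dax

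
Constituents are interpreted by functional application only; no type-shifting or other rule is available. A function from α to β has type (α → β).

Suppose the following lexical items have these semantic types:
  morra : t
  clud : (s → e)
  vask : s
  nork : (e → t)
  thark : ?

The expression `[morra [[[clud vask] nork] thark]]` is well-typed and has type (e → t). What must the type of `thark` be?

(t → (t → (e → t)))

At [morra [[[clud vask] nork] thark]] (required: (e → t)): morra is t, which is not a function with range (e → t); hence [[[clud vask] nork] thark] is the functor — type (t → (e → t)).
At [[[clud vask] nork] thark] (required: (t → (e → t))): [[clud vask] nork] is t, which is not a function with range (t → (e → t)); hence thark is the functor — type (t → (t → (e → t))).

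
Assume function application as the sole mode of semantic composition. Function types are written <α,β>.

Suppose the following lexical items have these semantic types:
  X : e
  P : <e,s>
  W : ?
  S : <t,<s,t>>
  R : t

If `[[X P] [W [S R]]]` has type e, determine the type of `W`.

At [[X P] [W [S R]]] (required: e): [X P] is s, which is not a function with range e; hence [W [S R]] is the functor — type <s,e>.
At [W [S R]] (required: <s,e>): [S R] is <s,t>, which is not a function with range <s,e>; hence W is the functor — type <<s,t>,<s,e>>.

<<s,t>,<s,e>>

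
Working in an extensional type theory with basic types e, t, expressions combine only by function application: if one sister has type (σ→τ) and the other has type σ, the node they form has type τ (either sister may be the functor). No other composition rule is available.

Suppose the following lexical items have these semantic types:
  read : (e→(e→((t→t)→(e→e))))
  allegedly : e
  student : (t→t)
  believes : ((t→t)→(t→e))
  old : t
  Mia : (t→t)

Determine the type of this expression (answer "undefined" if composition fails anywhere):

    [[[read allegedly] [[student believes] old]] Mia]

[read allegedly]: functor read : (e→(e→((t→t)→(e→e)))), argument allegedly : e; result (e→((t→t)→(e→e))).
[student believes]: functor believes : ((t→t)→(t→e)), argument student : (t→t); result (t→e).
[[student believes] old]: functor [student believes] : (t→e), argument old : t; result e.
[[read allegedly] [[student believes] old]]: functor [read allegedly] : (e→((t→t)→(e→e))), argument [[student believes] old] : e; result ((t→t)→(e→e)).
[[[read allegedly] [[student believes] old]] Mia]: functor [[read allegedly] [[student believes] old]] : ((t→t)→(e→e)), argument Mia : (t→t); result (e→e).

(e→e)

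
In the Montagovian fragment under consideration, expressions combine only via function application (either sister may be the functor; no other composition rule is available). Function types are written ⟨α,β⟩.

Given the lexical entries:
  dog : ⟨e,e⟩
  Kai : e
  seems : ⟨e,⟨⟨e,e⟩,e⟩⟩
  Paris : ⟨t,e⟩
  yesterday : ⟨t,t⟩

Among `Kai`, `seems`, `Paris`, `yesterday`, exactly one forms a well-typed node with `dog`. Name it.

Kai

Kai — combines: dog : ⟨e,e⟩ takes Kai : e as argument, giving e.
seems : ⟨e,⟨⟨e,e⟩,e⟩⟩ — neither side's domain matches the other.
Paris : ⟨t,e⟩ — neither side's domain matches the other.
yesterday : ⟨t,t⟩ — neither side's domain matches the other.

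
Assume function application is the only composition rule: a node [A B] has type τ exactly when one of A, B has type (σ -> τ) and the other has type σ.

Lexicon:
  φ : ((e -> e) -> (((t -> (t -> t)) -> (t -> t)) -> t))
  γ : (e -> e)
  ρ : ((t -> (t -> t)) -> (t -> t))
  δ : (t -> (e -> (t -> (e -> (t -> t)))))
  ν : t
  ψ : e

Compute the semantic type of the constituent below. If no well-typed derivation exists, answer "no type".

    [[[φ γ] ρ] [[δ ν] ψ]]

[φ γ]: ((e -> e) -> (((t -> (t -> t)) -> (t -> t)) -> t)) applied to (e -> e) yields (((t -> (t -> t)) -> (t -> t)) -> t).
[[φ γ] ρ]: (((t -> (t -> t)) -> (t -> t)) -> t) applied to ((t -> (t -> t)) -> (t -> t)) yields t.
[δ ν]: (t -> (e -> (t -> (e -> (t -> t))))) applied to t yields (e -> (t -> (e -> (t -> t)))).
[[δ ν] ψ]: (e -> (t -> (e -> (t -> t)))) applied to e yields (t -> (e -> (t -> t))).
[[[φ γ] ρ] [[δ ν] ψ]]: (t -> (e -> (t -> t))) applied to t yields (e -> (t -> t)).

(e -> (t -> t))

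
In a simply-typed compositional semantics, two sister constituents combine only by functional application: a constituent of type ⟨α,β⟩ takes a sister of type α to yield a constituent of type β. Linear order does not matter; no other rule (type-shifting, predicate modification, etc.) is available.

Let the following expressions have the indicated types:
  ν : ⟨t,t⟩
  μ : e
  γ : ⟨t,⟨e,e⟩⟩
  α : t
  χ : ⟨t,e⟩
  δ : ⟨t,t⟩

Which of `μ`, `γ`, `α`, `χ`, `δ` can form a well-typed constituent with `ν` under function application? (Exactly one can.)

μ : e — neither side's domain matches the other.
γ : ⟨t,⟨e,e⟩⟩ — neither side's domain matches the other.
α — combines: ν : ⟨t,t⟩ takes α : t as argument, giving t.
χ : ⟨t,e⟩ — neither side's domain matches the other.
δ : ⟨t,t⟩ — neither side's domain matches the other.

α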